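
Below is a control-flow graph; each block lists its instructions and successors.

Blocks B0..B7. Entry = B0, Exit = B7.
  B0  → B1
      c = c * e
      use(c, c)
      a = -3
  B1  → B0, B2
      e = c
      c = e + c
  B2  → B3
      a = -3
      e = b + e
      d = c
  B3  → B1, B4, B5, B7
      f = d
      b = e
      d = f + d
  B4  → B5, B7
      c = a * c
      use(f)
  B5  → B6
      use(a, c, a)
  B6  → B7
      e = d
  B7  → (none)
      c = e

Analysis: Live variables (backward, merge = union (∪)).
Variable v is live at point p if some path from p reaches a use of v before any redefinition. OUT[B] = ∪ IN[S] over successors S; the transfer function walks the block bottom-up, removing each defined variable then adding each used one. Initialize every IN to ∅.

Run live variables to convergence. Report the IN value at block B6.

Fixpoint table:
  B0: | IN={b, c, e} | OUT={b, c}
  B1: | IN={b, c} | OUT={b, c, e}
  B2: | IN={b, c, e} | OUT={a, c, d, e}
  B3: | IN={a, c, d, e} | OUT={a, b, c, d, e, f}
  B4: | IN={a, c, d, e, f} | OUT={a, c, d, e}
  B5: | IN={a, c, d} | OUT={d}
  B6: | IN={d} | OUT={e}
  B7: | IN={e} | OUT={}

Merge at B6: OUT[B6] = IN[B7] = {e}
Applying B6's transfer function to that OUT value gives IN[B6] (row B6 above).

Answer: {d}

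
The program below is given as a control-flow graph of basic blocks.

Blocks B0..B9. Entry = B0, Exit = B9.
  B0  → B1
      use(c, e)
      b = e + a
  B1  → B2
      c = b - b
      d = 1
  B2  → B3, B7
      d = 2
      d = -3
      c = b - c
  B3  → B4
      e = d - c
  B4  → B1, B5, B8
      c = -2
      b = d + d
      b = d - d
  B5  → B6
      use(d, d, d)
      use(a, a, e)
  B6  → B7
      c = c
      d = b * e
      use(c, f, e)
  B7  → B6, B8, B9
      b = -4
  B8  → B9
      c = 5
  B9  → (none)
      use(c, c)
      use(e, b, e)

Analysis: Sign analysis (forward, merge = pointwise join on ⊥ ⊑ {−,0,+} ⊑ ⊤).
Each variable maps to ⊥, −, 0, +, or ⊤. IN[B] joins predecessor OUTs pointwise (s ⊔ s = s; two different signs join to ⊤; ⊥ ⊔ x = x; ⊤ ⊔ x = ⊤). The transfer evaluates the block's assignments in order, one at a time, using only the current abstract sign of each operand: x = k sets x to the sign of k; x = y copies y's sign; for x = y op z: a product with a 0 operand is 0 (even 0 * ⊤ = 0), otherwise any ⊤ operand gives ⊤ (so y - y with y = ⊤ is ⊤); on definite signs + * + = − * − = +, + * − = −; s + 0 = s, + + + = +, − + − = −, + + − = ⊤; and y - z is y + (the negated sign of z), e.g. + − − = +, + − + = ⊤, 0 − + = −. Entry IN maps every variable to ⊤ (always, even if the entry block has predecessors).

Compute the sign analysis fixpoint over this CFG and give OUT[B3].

Per-block solution:
  B0:  IN=(all ⊤)  OUT=(all ⊤)
  B1:  IN=(all ⊤)  OUT={d:+; rest ⊤}
  B2:  IN={d:+; rest ⊤}  OUT={d:-; rest ⊤}
  B3:  IN={d:-; rest ⊤}  OUT={d:-; rest ⊤}
  B4:  IN={d:-; rest ⊤}  OUT={c:-, d:-; rest ⊤}
  B5:  IN={c:-, d:-; rest ⊤}  OUT={c:-, d:-; rest ⊤}
  B6:  IN=(all ⊤)  OUT=(all ⊤)
  B7:  IN=(all ⊤)  OUT={b:-; rest ⊤}
  B8:  IN=(all ⊤)  OUT={c:+; rest ⊤}
  B9:  IN=(all ⊤)  OUT=(all ⊤)

Merge at B3: IN[B3] = OUT[B2] = {a: ⊤, b: ⊤, c: ⊤, d: -, e: ⊤, f: ⊤}
Applying B3's transfer function to that IN value gives OUT[B3] (row B3 above).

Answer: {a: ⊤, b: ⊤, c: ⊤, d: -, e: ⊤, f: ⊤}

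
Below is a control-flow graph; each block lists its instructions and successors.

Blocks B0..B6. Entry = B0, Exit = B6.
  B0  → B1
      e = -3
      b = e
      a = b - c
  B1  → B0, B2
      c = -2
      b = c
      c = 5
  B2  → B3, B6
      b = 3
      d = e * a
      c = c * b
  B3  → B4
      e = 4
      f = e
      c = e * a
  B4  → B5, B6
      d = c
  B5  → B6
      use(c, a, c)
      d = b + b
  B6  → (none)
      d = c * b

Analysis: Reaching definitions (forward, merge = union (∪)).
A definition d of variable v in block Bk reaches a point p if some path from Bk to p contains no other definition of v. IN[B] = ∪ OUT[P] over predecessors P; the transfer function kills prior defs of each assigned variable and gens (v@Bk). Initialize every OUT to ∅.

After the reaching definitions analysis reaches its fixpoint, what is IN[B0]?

Answer: {a@B0, b@B1, c@B1, e@B0}

Working:
Converged values:
  B0: | IN={a@B0, b@B1, c@B1, e@B0} | OUT={a@B0, b@B0, c@B1, e@B0}
  B1: | IN={a@B0, b@B0, c@B1, e@B0} | OUT={a@B0, b@B1, c@B1, e@B0}
  B2: | IN={a@B0, b@B1, c@B1, e@B0} | OUT={a@B0, b@B2, c@B2, d@B2, e@B0}
  B3: | IN={a@B0, b@B2, c@B2, d@B2, e@B0} | OUT={a@B0, b@B2, c@B3, d@B2, e@B3, f@B3}
  B4: | IN={a@B0, b@B2, c@B3, d@B2, e@B3, f@B3} | OUT={a@B0, b@B2, c@B3, d@B4, e@B3, f@B3}
  B5: | IN={a@B0, b@B2, c@B3, d@B4, e@B3, f@B3} | OUT={a@B0, b@B2, c@B3, d@B5, e@B3, f@B3}
  B6: | IN={a@B0, b@B2, c@B2, c@B3, d@B2, d@B4, d@B5, e@B0, e@B3, f@B3} | OUT={a@B0, b@B2, c@B2, c@B3, d@B6, e@B0, e@B3, f@B3}

Merge at B0 (entry node, so the boundary value {} is joined with the incoming edge(s)): IN[B0] = {} ⊔ OUT[B1] = {a@B0, b@B1, c@B1, e@B0}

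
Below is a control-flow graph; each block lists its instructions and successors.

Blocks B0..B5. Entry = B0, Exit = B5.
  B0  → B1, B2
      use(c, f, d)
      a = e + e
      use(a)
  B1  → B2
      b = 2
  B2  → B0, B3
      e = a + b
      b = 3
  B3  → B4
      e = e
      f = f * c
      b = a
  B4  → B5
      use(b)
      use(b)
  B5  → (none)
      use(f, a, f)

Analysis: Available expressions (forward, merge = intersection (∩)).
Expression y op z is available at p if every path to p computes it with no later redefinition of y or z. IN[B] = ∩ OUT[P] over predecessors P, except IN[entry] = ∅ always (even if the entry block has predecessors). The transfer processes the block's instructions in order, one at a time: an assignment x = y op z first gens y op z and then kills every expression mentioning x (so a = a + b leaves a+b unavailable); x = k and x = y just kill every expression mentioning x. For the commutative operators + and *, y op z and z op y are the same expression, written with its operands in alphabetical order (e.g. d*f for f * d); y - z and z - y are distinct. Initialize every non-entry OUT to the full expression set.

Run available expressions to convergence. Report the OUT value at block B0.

Answer: {e+e}

Derivation:
Fixpoint table:
  B0:   IN={}   OUT={e+e}
  B1:   IN={e+e}   OUT={e+e}
  B2:   IN={e+e}   OUT={}
  B3:   IN={}   OUT={}
  B4:   IN={}   OUT={}
  B5:   IN={}   OUT={}

Merge at B0 (entry node, so the boundary value {} is joined with the incoming edge(s)): IN[B0] = {} ∩ OUT[B2] = {}
Applying B0's transfer function to that IN value gives OUT[B0] (row B0 above).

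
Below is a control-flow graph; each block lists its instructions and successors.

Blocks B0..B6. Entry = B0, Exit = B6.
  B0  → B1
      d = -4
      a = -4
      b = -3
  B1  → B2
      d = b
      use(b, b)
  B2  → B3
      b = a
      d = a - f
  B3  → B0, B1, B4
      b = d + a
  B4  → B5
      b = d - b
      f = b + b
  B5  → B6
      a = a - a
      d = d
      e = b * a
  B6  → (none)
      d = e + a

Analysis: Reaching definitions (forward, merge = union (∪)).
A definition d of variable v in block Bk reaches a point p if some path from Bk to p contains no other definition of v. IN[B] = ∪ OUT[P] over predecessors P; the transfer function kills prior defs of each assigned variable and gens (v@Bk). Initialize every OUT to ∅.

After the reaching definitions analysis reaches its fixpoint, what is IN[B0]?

Answer: {a@B0, b@B3, d@B2}

Working:
Per-block solution:
  B0:  IN={a@B0, b@B3, d@B2}  OUT={a@B0, b@B0, d@B0}
  B1:  IN={a@B0, b@B0, b@B3, d@B0, d@B2}  OUT={a@B0, b@B0, b@B3, d@B1}
  B2:  IN={a@B0, b@B0, b@B3, d@B1}  OUT={a@B0, b@B2, d@B2}
  B3:  IN={a@B0, b@B2, d@B2}  OUT={a@B0, b@B3, d@B2}
  B4:  IN={a@B0, b@B3, d@B2}  OUT={a@B0, b@B4, d@B2, f@B4}
  B5:  IN={a@B0, b@B4, d@B2, f@B4}  OUT={a@B5, b@B4, d@B5, e@B5, f@B4}
  B6:  IN={a@B5, b@B4, d@B5, e@B5, f@B4}  OUT={a@B5, b@B4, d@B6, e@B5, f@B4}

Merge at B0 (entry node, so the boundary value {} is joined with the incoming edge(s)): IN[B0] = {} ⊔ OUT[B3] = {a@B0, b@B3, d@B2}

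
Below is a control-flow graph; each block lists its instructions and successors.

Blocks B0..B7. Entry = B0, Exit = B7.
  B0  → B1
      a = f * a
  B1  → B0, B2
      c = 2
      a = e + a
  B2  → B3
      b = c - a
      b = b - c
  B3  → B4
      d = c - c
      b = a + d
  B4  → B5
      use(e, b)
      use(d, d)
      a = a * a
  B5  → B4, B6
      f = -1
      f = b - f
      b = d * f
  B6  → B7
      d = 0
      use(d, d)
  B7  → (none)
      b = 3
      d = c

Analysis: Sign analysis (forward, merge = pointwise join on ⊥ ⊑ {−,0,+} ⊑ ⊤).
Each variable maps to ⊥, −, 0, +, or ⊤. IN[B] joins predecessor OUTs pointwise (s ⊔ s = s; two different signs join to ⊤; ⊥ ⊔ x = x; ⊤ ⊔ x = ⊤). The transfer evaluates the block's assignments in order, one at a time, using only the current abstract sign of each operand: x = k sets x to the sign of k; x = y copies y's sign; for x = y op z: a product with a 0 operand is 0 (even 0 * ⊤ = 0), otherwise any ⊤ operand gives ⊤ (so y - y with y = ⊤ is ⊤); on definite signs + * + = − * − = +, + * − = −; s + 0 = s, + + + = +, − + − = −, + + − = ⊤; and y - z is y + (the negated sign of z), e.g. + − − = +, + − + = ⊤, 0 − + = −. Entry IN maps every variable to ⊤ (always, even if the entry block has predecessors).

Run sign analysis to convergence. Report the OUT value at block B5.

Answer: {a: ⊤, b: ⊤, c: +, d: ⊤, e: ⊤, f: ⊤}

Working:
Converged values:
  B0: | IN=(all ⊤) | OUT=(all ⊤)
  B1: | IN=(all ⊤) | OUT={c:+; rest ⊤}
  B2: | IN={c:+; rest ⊤} | OUT={c:+; rest ⊤}
  B3: | IN={c:+; rest ⊤} | OUT={c:+; rest ⊤}
  B4: | IN={c:+; rest ⊤} | OUT={c:+; rest ⊤}
  B5: | IN={c:+; rest ⊤} | OUT={c:+; rest ⊤}
  B6: | IN={c:+; rest ⊤} | OUT={c:+, d:0; rest ⊤}
  B7: | IN={c:+, d:0; rest ⊤} | OUT={b:+, c:+, d:+; rest ⊤}

Merge at B5: IN[B5] = OUT[B4] = {a: ⊤, b: ⊤, c: +, d: ⊤, e: ⊤, f: ⊤}
Applying B5's transfer function to that IN value gives OUT[B5] (row B5 above).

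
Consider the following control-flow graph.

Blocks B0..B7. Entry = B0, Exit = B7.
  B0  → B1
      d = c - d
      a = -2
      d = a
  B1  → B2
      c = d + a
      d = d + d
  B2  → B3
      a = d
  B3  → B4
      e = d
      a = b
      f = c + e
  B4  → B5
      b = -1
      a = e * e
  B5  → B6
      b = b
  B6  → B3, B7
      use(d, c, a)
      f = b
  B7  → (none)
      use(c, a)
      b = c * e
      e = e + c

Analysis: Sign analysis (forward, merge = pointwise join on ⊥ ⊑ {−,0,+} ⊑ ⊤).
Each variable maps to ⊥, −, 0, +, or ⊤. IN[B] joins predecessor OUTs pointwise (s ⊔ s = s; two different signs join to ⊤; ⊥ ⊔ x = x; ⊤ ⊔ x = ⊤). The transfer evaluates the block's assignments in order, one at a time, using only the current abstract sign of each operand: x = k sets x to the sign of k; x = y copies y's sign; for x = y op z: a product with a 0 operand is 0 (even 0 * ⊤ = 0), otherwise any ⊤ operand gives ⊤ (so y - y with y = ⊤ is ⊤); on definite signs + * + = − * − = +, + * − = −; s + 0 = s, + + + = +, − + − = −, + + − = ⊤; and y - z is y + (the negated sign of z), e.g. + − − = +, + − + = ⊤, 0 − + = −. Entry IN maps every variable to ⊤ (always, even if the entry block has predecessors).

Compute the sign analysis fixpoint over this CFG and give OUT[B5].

Per-block solution:
  B0:  IN=(all ⊤)  OUT={a:-, d:-; rest ⊤}
  B1:  IN={a:-, d:-; rest ⊤}  OUT={a:-, c:-, d:-; rest ⊤}
  B2:  IN={a:-, c:-, d:-; rest ⊤}  OUT={a:-, c:-, d:-; rest ⊤}
  B3:  IN={c:-, d:-; rest ⊤}  OUT={c:-, d:-, e:-, f:-; rest ⊤}
  B4:  IN={c:-, d:-, e:-, f:-; rest ⊤}  OUT={a:+, b:-, c:-, d:-, e:-, f:-; rest ⊤}
  B5:  IN={a:+, b:-, c:-, d:-, e:-, f:-; rest ⊤}  OUT={a:+, b:-, c:-, d:-, e:-, f:-; rest ⊤}
  B6:  IN={a:+, b:-, c:-, d:-, e:-, f:-; rest ⊤}  OUT={a:+, b:-, c:-, d:-, e:-, f:-; rest ⊤}
  B7:  IN={a:+, b:-, c:-, d:-, e:-, f:-; rest ⊤}  OUT={a:+, b:+, c:-, d:-, e:-, f:-; rest ⊤}

Merge at B5: IN[B5] = OUT[B4] = {a: +, b: -, c: -, d: -, e: -, f: -}
Applying B5's transfer function to that IN value gives OUT[B5] (row B5 above).

Answer: {a: +, b: -, c: -, d: -, e: -, f: -}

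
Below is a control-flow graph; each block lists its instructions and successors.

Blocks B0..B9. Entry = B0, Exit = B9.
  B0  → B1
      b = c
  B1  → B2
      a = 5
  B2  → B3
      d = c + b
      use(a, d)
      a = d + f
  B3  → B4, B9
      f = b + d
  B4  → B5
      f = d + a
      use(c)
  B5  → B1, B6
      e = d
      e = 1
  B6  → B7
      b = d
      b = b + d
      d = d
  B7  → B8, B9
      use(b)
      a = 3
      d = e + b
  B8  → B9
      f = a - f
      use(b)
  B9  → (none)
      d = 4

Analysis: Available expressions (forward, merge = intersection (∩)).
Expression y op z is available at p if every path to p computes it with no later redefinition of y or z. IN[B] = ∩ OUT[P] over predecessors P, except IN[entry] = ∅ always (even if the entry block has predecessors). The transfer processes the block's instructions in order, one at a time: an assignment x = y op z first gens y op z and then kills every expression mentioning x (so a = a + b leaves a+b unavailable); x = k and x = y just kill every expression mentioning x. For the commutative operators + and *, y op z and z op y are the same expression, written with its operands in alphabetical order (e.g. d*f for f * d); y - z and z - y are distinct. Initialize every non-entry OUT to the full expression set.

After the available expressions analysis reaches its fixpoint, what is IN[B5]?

Converged values:
  B0: | IN={} | OUT={}
  B1: | IN={} | OUT={}
  B2: | IN={} | OUT={b+c, d+f}
  B3: | IN={b+c, d+f} | OUT={b+c, b+d}
  B4: | IN={b+c, b+d} | OUT={a+d, b+c, b+d}
  B5: | IN={a+d, b+c, b+d} | OUT={a+d, b+c, b+d}
  B6: | IN={a+d, b+c, b+d} | OUT={}
  B7: | IN={} | OUT={b+e}
  B8: | IN={b+e} | OUT={b+e}
  B9: | IN={} | OUT={}

Merge at B5: IN[B5] = OUT[B4] = {a+d, b+c, b+d}

Answer: {a+d, b+c, b+d}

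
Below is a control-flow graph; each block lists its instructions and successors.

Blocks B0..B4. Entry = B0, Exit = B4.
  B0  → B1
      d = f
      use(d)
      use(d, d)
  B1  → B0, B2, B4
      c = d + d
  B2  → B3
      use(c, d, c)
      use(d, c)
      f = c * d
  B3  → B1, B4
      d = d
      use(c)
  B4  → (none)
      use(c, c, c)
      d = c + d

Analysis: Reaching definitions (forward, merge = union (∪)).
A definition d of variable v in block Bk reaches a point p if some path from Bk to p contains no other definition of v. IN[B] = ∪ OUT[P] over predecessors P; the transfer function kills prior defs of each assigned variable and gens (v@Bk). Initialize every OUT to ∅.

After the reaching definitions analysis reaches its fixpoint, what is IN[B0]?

Per-block solution:
  B0:   IN={c@B1, d@B0, d@B3, f@B2}   OUT={c@B1, d@B0, f@B2}
  B1:   IN={c@B1, d@B0, d@B3, f@B2}   OUT={c@B1, d@B0, d@B3, f@B2}
  B2:   IN={c@B1, d@B0, d@B3, f@B2}   OUT={c@B1, d@B0, d@B3, f@B2}
  B3:   IN={c@B1, d@B0, d@B3, f@B2}   OUT={c@B1, d@B3, f@B2}
  B4:   IN={c@B1, d@B0, d@B3, f@B2}   OUT={c@B1, d@B4, f@B2}

Merge at B0 (entry node, so the boundary value {} is joined with the incoming edge(s)): IN[B0] = {} ⊔ OUT[B1] = {c@B1, d@B0, d@B3, f@B2}

Answer: {c@B1, d@B0, d@B3, f@B2}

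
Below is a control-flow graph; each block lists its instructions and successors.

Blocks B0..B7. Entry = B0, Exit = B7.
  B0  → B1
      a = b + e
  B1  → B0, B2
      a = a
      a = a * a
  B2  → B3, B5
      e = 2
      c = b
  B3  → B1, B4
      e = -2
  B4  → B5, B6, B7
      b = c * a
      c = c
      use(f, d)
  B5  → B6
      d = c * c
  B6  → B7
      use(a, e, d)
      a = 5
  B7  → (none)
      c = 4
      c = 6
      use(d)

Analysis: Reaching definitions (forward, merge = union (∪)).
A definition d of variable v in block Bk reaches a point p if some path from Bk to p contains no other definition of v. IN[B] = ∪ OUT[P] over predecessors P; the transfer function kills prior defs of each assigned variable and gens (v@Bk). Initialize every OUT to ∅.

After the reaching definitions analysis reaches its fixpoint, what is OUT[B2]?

Converged values:
  B0:   IN={a@B1, c@B2, e@B3}   OUT={a@B0, c@B2, e@B3}
  B1:   IN={a@B0, a@B1, c@B2, e@B3}   OUT={a@B1, c@B2, e@B3}
  B2:   IN={a@B1, c@B2, e@B3}   OUT={a@B1, c@B2, e@B2}
  B3:   IN={a@B1, c@B2, e@B2}   OUT={a@B1, c@B2, e@B3}
  B4:   IN={a@B1, c@B2, e@B3}   OUT={a@B1, b@B4, c@B4, e@B3}
  B5:   IN={a@B1, b@B4, c@B2, c@B4, e@B2, e@B3}   OUT={a@B1, b@B4, c@B2, c@B4, d@B5, e@B2, e@B3}
  B6:   IN={a@B1, b@B4, c@B2, c@B4, d@B5, e@B2, e@B3}   OUT={a@B6, b@B4, c@B2, c@B4, d@B5, e@B2, e@B3}
  B7:   IN={a@B1, a@B6, b@B4, c@B2, c@B4, d@B5, e@B2, e@B3}   OUT={a@B1, a@B6, b@B4, c@B7, d@B5, e@B2, e@B3}

Merge at B2: IN[B2] = OUT[B1] = {a@B1, c@B2, e@B3}
Applying B2's transfer function to that IN value gives OUT[B2] (row B2 above).

Answer: {a@B1, c@B2, e@B2}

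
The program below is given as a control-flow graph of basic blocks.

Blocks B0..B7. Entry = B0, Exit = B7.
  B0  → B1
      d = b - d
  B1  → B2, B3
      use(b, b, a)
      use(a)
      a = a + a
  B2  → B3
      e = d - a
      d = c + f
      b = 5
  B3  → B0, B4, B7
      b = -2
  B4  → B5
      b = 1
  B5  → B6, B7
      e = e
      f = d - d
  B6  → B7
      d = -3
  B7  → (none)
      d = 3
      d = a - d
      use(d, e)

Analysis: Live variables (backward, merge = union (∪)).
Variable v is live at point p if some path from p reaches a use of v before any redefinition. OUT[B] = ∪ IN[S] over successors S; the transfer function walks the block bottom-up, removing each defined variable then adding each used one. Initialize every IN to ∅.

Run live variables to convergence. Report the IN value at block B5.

Per-block solution:
  B0:  IN={a, b, c, d, e, f}  OUT={a, b, c, d, e, f}
  B1:  IN={a, b, c, d, e, f}  OUT={a, c, d, e, f}
  B2:  IN={a, c, d, f}  OUT={a, c, d, e, f}
  B3:  IN={a, c, d, e, f}  OUT={a, b, c, d, e, f}
  B4:  IN={a, d, e}  OUT={a, d, e}
  B5:  IN={a, d, e}  OUT={a, e}
  B6:  IN={a, e}  OUT={a, e}
  B7:  IN={a, e}  OUT={}

Merge at B5: OUT[B5] = IN[B6] ⊔ IN[B7] = {a, e}
Applying B5's transfer function to that OUT value gives IN[B5] (row B5 above).

Answer: {a, d, e}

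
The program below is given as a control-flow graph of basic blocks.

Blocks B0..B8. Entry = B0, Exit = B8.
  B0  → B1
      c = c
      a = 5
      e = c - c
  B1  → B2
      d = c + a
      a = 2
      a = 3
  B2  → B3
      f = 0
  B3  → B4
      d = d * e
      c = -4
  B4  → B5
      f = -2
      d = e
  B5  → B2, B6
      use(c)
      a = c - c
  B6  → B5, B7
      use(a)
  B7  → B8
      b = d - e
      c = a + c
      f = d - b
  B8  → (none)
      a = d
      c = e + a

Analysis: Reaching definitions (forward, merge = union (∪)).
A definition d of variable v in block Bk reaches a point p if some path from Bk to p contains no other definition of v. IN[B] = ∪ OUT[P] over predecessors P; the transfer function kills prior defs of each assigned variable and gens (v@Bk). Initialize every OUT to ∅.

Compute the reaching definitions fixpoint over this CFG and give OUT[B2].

Per-block solution:
  B0:  IN={}  OUT={a@B0, c@B0, e@B0}
  B1:  IN={a@B0, c@B0, e@B0}  OUT={a@B1, c@B0, d@B1, e@B0}
  B2:  IN={a@B1, a@B5, c@B0, c@B3, d@B1, d@B4, e@B0, f@B4}  OUT={a@B1, a@B5, c@B0, c@B3, d@B1, d@B4, e@B0, f@B2}
  B3:  IN={a@B1, a@B5, c@B0, c@B3, d@B1, d@B4, e@B0, f@B2}  OUT={a@B1, a@B5, c@B3, d@B3, e@B0, f@B2}
  B4:  IN={a@B1, a@B5, c@B3, d@B3, e@B0, f@B2}  OUT={a@B1, a@B5, c@B3, d@B4, e@B0, f@B4}
  B5:  IN={a@B1, a@B5, c@B3, d@B4, e@B0, f@B4}  OUT={a@B5, c@B3, d@B4, e@B0, f@B4}
  B6:  IN={a@B5, c@B3, d@B4, e@B0, f@B4}  OUT={a@B5, c@B3, d@B4, e@B0, f@B4}
  B7:  IN={a@B5, c@B3, d@B4, e@B0, f@B4}  OUT={a@B5, b@B7, c@B7, d@B4, e@B0, f@B7}
  B8:  IN={a@B5, b@B7, c@B7, d@B4, e@B0, f@B7}  OUT={a@B8, b@B7, c@B8, d@B4, e@B0, f@B7}

Merge at B2: IN[B2] = OUT[B1] ⊔ OUT[B5] = {a@B1, a@B5, c@B0, c@B3, d@B1, d@B4, e@B0, f@B4}
Applying B2's transfer function to that IN value gives OUT[B2] (row B2 above).

Answer: {a@B1, a@B5, c@B0, c@B3, d@B1, d@B4, e@B0, f@B2}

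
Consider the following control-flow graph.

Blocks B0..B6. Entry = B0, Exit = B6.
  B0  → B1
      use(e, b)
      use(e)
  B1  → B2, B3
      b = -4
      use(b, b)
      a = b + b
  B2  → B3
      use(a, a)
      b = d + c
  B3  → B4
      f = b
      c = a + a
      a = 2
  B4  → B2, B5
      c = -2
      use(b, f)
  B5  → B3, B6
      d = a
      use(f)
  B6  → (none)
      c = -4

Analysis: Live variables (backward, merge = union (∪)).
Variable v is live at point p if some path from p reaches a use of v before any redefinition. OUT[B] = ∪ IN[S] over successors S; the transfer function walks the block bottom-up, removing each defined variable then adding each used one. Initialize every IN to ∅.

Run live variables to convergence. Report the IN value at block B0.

Answer: {b, c, d, e}

Trace:
Fixpoint table:
  B0: | IN={b, c, d, e} | OUT={c, d}
  B1: | IN={c, d} | OUT={a, b, c, d}
  B2: | IN={a, c, d} | OUT={a, b, d}
  B3: | IN={a, b, d} | OUT={a, b, d, f}
  B4: | IN={a, b, d, f} | OUT={a, b, c, d, f}
  B5: | IN={a, b, f} | OUT={a, b, d}
  B6: | IN={} | OUT={}

Merge at B0: OUT[B0] = IN[B1] = {c, d}
Applying B0's transfer function to that OUT value gives IN[B0] (row B0 above).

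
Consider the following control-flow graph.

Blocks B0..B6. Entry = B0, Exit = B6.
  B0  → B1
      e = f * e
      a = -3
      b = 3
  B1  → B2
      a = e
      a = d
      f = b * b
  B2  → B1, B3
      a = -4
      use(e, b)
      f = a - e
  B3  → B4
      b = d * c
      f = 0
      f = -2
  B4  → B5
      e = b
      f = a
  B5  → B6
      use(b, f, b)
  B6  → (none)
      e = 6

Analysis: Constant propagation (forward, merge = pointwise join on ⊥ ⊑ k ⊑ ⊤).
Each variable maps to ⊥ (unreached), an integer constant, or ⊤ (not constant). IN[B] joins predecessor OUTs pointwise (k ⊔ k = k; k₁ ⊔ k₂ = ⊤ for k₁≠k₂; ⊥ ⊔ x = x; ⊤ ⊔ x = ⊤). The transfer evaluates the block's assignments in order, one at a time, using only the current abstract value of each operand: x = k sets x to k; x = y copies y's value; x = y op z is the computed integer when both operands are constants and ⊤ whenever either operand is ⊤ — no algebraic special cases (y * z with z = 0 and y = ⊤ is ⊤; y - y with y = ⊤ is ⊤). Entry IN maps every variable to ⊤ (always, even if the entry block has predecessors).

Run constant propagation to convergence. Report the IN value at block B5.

Per-block solution:
  B0: | IN=(all ⊤) | OUT={a:-3, b:3; rest ⊤}
  B1: | IN={b:3; rest ⊤} | OUT={b:3, f:9; rest ⊤}
  B2: | IN={b:3, f:9; rest ⊤} | OUT={a:-4, b:3; rest ⊤}
  B3: | IN={a:-4, b:3; rest ⊤} | OUT={a:-4, f:-2; rest ⊤}
  B4: | IN={a:-4, f:-2; rest ⊤} | OUT={a:-4, f:-4; rest ⊤}
  B5: | IN={a:-4, f:-4; rest ⊤} | OUT={a:-4, f:-4; rest ⊤}
  B6: | IN={a:-4, f:-4; rest ⊤} | OUT={a:-4, e:6, f:-4; rest ⊤}

Merge at B5: IN[B5] = OUT[B4] = {a: -4, b: ⊤, c: ⊤, d: ⊤, e: ⊤, f: -4}

Answer: {a: -4, b: ⊤, c: ⊤, d: ⊤, e: ⊤, f: -4}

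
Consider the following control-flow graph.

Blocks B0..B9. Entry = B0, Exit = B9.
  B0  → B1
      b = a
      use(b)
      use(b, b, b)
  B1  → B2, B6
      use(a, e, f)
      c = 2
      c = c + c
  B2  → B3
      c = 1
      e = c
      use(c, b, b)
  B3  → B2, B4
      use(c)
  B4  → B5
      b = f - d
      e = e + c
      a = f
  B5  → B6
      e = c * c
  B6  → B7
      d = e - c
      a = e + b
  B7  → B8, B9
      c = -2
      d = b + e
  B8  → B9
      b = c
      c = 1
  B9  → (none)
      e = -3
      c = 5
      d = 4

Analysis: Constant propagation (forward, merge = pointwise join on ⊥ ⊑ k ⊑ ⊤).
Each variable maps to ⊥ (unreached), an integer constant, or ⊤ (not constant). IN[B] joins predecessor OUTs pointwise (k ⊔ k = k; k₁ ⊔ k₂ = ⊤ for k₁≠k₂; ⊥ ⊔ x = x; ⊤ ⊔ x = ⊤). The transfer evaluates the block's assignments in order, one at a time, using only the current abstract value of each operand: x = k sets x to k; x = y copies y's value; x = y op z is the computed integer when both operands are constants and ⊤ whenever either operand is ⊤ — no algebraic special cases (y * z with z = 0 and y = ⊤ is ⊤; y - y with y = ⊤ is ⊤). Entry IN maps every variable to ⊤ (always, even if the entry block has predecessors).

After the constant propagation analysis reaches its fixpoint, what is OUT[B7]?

Fixpoint table:
  B0:  IN=(all ⊤)  OUT=(all ⊤)
  B1:  IN=(all ⊤)  OUT={c:4; rest ⊤}
  B2:  IN=(all ⊤)  OUT={c:1, e:1; rest ⊤}
  B3:  IN={c:1, e:1; rest ⊤}  OUT={c:1, e:1; rest ⊤}
  B4:  IN={c:1, e:1; rest ⊤}  OUT={c:1, e:2; rest ⊤}
  B5:  IN={c:1, e:2; rest ⊤}  OUT={c:1, e:1; rest ⊤}
  B6:  IN=(all ⊤)  OUT=(all ⊤)
  B7:  IN=(all ⊤)  OUT={c:-2; rest ⊤}
  B8:  IN={c:-2; rest ⊤}  OUT={b:-2, c:1; rest ⊤}
  B9:  IN=(all ⊤)  OUT={c:5, d:4, e:-3; rest ⊤}

Merge at B7: IN[B7] = OUT[B6] = {a: ⊤, b: ⊤, c: ⊤, d: ⊤, e: ⊤, f: ⊤}
Applying B7's transfer function to that IN value gives OUT[B7] (row B7 above).

Answer: {a: ⊤, b: ⊤, c: -2, d: ⊤, e: ⊤, f: ⊤}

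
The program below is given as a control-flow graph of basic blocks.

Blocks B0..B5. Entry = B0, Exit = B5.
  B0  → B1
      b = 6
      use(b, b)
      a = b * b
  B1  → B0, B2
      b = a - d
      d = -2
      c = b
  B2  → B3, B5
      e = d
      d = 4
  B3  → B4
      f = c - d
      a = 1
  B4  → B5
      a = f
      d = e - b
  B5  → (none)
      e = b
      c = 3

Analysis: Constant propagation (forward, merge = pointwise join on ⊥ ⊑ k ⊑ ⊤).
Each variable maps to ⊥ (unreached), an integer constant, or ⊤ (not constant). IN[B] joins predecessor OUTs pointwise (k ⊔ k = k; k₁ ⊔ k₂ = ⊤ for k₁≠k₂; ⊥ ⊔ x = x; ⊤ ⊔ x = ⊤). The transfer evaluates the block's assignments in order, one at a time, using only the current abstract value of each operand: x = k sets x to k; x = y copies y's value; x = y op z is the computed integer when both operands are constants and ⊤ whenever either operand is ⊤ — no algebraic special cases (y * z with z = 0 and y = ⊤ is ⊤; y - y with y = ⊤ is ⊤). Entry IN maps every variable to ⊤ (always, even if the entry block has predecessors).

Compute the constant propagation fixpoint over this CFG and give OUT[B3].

Answer: {a: 1, b: ⊤, c: ⊤, d: 4, e: -2, f: ⊤}

Trace:
Per-block solution:
  B0: | IN=(all ⊤) | OUT={a:36, b:6; rest ⊤}
  B1: | IN={a:36, b:6; rest ⊤} | OUT={a:36, d:-2; rest ⊤}
  B2: | IN={a:36, d:-2; rest ⊤} | OUT={a:36, d:4, e:-2; rest ⊤}
  B3: | IN={a:36, d:4, e:-2; rest ⊤} | OUT={a:1, d:4, e:-2; rest ⊤}
  B4: | IN={a:1, d:4, e:-2; rest ⊤} | OUT={e:-2; rest ⊤}
  B5: | IN={e:-2; rest ⊤} | OUT={c:3; rest ⊤}

Merge at B3: IN[B3] = OUT[B2] = {a: 36, b: ⊤, c: ⊤, d: 4, e: -2, f: ⊤}
Applying B3's transfer function to that IN value gives OUT[B3] (row B3 above).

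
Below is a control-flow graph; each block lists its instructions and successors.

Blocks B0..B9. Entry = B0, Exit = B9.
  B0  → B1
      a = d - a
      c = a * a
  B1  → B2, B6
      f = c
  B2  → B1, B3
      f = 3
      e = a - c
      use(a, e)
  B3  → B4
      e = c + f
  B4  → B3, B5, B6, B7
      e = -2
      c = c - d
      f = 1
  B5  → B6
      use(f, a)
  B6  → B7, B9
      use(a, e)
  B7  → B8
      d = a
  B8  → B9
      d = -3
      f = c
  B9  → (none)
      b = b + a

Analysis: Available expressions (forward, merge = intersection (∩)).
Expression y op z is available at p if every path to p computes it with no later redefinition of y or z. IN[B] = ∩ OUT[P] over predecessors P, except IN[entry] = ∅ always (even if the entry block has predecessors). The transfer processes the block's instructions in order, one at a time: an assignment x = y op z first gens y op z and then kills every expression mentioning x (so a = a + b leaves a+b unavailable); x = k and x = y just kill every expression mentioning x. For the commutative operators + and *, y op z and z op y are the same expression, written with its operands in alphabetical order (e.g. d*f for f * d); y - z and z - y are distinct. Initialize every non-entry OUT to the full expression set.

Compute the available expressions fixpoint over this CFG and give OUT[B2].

Per-block solution:
  B0: | IN={} | OUT={a*a}
  B1: | IN={a*a} | OUT={a*a}
  B2: | IN={a*a} | OUT={a*a, a-c}
  B3: | IN={a*a} | OUT={a*a, c+f}
  B4: | IN={a*a, c+f} | OUT={a*a}
  B5: | IN={a*a} | OUT={a*a}
  B6: | IN={a*a} | OUT={a*a}
  B7: | IN={a*a} | OUT={a*a}
  B8: | IN={a*a} | OUT={a*a}
  B9: | IN={a*a} | OUT={a*a}

Merge at B2: IN[B2] = OUT[B1] = {a*a}
Applying B2's transfer function to that IN value gives OUT[B2] (row B2 above).

Answer: {a*a, a-c}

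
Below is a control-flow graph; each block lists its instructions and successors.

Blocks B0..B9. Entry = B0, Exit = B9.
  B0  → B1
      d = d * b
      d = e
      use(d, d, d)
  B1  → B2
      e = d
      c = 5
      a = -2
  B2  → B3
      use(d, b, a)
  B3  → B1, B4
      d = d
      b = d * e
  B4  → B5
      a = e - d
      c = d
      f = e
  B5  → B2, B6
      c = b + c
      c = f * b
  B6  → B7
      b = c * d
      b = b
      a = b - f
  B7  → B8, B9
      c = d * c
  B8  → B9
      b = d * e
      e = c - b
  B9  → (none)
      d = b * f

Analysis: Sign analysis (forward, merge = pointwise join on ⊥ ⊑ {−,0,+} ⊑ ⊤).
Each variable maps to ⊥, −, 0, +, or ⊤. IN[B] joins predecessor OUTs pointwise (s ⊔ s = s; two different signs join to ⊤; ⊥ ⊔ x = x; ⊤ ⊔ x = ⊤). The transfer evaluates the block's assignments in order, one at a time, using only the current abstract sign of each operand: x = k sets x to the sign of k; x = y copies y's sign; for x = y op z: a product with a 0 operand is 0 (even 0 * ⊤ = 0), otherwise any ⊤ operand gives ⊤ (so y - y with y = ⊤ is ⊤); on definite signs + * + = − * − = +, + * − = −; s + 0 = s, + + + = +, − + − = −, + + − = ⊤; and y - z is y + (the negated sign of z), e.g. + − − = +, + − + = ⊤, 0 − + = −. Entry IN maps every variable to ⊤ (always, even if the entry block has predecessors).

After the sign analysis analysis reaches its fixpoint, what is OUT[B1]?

Answer: {a: -, b: ⊤, c: +, d: ⊤, e: ⊤, f: ⊤}

Derivation:
Fixpoint table:
  B0:  IN=(all ⊤)  OUT=(all ⊤)
  B1:  IN=(all ⊤)  OUT={a:-, c:+; rest ⊤}
  B2:  IN=(all ⊤)  OUT=(all ⊤)
  B3:  IN=(all ⊤)  OUT=(all ⊤)
  B4:  IN=(all ⊤)  OUT=(all ⊤)
  B5:  IN=(all ⊤)  OUT=(all ⊤)
  B6:  IN=(all ⊤)  OUT=(all ⊤)
  B7:  IN=(all ⊤)  OUT=(all ⊤)
  B8:  IN=(all ⊤)  OUT=(all ⊤)
  B9:  IN=(all ⊤)  OUT=(all ⊤)

Merge at B1: IN[B1] = OUT[B0] ⊔ OUT[B3] = {a: ⊤, b: ⊤, c: ⊤, d: ⊤, e: ⊤, f: ⊤}
Applying B1's transfer function to that IN value gives OUT[B1] (row B1 above).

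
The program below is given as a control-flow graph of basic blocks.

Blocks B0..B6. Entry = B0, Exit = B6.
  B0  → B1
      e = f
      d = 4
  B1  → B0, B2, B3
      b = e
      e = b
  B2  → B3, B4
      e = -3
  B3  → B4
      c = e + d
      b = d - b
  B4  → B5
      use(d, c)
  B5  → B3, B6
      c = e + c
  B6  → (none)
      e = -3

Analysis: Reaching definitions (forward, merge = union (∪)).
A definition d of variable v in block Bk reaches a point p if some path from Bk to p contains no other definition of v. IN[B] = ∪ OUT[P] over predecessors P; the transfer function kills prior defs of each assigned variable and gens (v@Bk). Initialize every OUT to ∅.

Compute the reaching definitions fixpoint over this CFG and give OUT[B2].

Converged values:
  B0: | IN={b@B1, d@B0, e@B1} | OUT={b@B1, d@B0, e@B0}
  B1: | IN={b@B1, d@B0, e@B0} | OUT={b@B1, d@B0, e@B1}
  B2: | IN={b@B1, d@B0, e@B1} | OUT={b@B1, d@B0, e@B2}
  B3: | IN={b@B1, b@B3, c@B5, d@B0, e@B1, e@B2} | OUT={b@B3, c@B3, d@B0, e@B1, e@B2}
  B4: | IN={b@B1, b@B3, c@B3, d@B0, e@B1, e@B2} | OUT={b@B1, b@B3, c@B3, d@B0, e@B1, e@B2}
  B5: | IN={b@B1, b@B3, c@B3, d@B0, e@B1, e@B2} | OUT={b@B1, b@B3, c@B5, d@B0, e@B1, e@B2}
  B6: | IN={b@B1, b@B3, c@B5, d@B0, e@B1, e@B2} | OUT={b@B1, b@B3, c@B5, d@B0, e@B6}

Merge at B2: IN[B2] = OUT[B1] = {b@B1, d@B0, e@B1}
Applying B2's transfer function to that IN value gives OUT[B2] (row B2 above).

Answer: {b@B1, d@B0, e@B2}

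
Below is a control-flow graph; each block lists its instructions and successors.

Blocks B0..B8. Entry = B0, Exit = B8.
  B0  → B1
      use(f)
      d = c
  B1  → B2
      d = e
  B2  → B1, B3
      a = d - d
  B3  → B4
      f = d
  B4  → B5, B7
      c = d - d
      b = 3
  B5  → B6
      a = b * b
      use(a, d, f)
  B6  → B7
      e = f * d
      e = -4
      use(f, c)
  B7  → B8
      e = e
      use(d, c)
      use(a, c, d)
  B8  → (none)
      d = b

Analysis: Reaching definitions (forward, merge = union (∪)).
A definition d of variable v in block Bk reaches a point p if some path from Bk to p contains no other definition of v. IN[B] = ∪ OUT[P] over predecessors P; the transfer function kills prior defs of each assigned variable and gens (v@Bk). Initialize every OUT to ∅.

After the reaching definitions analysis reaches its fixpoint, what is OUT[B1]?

Answer: {a@B2, d@B1}

Derivation:
Per-block solution:
  B0:  IN={}  OUT={d@B0}
  B1:  IN={a@B2, d@B0, d@B1}  OUT={a@B2, d@B1}
  B2:  IN={a@B2, d@B1}  OUT={a@B2, d@B1}
  B3:  IN={a@B2, d@B1}  OUT={a@B2, d@B1, f@B3}
  B4:  IN={a@B2, d@B1, f@B3}  OUT={a@B2, b@B4, c@B4, d@B1, f@B3}
  B5:  IN={a@B2, b@B4, c@B4, d@B1, f@B3}  OUT={a@B5, b@B4, c@B4, d@B1, f@B3}
  B6:  IN={a@B5, b@B4, c@B4, d@B1, f@B3}  OUT={a@B5, b@B4, c@B4, d@B1, e@B6, f@B3}
  B7:  IN={a@B2, a@B5, b@B4, c@B4, d@B1, e@B6, f@B3}  OUT={a@B2, a@B5, b@B4, c@B4, d@B1, e@B7, f@B3}
  B8:  IN={a@B2, a@B5, b@B4, c@B4, d@B1, e@B7, f@B3}  OUT={a@B2, a@B5, b@B4, c@B4, d@B8, e@B7, f@B3}

Merge at B1: IN[B1] = OUT[B0] ⊔ OUT[B2] = {a@B2, d@B0, d@B1}
Applying B1's transfer function to that IN value gives OUT[B1] (row B1 above).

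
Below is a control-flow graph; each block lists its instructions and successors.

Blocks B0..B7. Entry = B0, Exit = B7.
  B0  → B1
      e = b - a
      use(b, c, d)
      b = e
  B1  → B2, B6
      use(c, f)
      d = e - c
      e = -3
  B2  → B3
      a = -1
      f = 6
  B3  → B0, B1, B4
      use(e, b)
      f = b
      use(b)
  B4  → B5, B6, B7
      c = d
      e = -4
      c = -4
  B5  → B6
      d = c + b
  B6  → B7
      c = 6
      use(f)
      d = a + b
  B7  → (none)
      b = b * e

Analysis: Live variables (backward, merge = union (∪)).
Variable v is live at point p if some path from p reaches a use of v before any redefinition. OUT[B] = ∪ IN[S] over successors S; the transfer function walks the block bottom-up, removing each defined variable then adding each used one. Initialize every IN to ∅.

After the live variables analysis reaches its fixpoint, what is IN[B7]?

Converged values:
  B0: | IN={a, b, c, d, f} | OUT={a, b, c, e, f}
  B1: | IN={a, b, c, e, f} | OUT={a, b, c, d, e, f}
  B2: | IN={b, c, d, e} | OUT={a, b, c, d, e}
  B3: | IN={a, b, c, d, e} | OUT={a, b, c, d, e, f}
  B4: | IN={a, b, d, f} | OUT={a, b, c, e, f}
  B5: | IN={a, b, c, e, f} | OUT={a, b, e, f}
  B6: | IN={a, b, e, f} | OUT={b, e}
  B7: | IN={b, e} | OUT={}

B7 is the boundary node: OUT[B7] = {}
Applying B7's transfer function to that OUT value gives IN[B7] (row B7 above).

Answer: {b, e}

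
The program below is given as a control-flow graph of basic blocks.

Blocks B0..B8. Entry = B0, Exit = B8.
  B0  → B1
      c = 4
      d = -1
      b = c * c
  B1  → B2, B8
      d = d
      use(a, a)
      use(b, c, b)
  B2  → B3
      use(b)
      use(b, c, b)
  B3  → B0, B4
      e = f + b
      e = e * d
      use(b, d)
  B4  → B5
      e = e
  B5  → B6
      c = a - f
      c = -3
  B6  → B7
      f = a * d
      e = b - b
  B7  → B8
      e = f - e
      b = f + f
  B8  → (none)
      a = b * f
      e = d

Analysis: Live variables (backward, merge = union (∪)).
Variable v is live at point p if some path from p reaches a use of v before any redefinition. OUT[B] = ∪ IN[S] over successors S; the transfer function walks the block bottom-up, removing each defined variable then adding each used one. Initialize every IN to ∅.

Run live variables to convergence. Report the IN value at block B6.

Answer: {a, b, d}

Derivation:
Per-block solution:
  B0:   IN={a, f}   OUT={a, b, c, d, f}
  B1:   IN={a, b, c, d, f}   OUT={a, b, c, d, f}
  B2:   IN={a, b, c, d, f}   OUT={a, b, d, f}
  B3:   IN={a, b, d, f}   OUT={a, b, d, e, f}
  B4:   IN={a, b, d, e, f}   OUT={a, b, d, f}
  B5:   IN={a, b, d, f}   OUT={a, b, d}
  B6:   IN={a, b, d}   OUT={d, e, f}
  B7:   IN={d, e, f}   OUT={b, d, f}
  B8:   IN={b, d, f}   OUT={}

Merge at B6: OUT[B6] = IN[B7] = {d, e, f}
Applying B6's transfer function to that OUT value gives IN[B6] (row B6 above).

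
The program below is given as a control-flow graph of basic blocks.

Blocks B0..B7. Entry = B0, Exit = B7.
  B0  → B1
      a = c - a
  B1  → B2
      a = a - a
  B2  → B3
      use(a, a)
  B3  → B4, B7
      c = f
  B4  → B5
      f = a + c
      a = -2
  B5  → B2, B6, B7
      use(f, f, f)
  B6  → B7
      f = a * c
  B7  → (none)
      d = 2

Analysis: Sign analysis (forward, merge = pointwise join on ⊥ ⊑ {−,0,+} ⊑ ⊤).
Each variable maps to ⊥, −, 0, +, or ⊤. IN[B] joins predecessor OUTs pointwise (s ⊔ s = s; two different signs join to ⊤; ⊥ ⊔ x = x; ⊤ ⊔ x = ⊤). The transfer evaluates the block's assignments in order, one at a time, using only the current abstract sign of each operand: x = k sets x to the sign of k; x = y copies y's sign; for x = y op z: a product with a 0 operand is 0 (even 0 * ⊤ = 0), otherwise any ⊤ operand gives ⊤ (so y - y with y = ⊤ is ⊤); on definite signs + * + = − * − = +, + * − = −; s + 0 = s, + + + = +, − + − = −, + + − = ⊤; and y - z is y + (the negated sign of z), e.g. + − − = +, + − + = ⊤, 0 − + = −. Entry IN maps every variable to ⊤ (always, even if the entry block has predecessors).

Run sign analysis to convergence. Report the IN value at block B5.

Per-block solution:
  B0: | IN=(all ⊤) | OUT=(all ⊤)
  B1: | IN=(all ⊤) | OUT=(all ⊤)
  B2: | IN=(all ⊤) | OUT=(all ⊤)
  B3: | IN=(all ⊤) | OUT=(all ⊤)
  B4: | IN=(all ⊤) | OUT={a:-; rest ⊤}
  B5: | IN={a:-; rest ⊤} | OUT={a:-; rest ⊤}
  B6: | IN={a:-; rest ⊤} | OUT={a:-; rest ⊤}
  B7: | IN=(all ⊤) | OUT={d:+; rest ⊤}

Merge at B5: IN[B5] = OUT[B4] = {a: -, b: ⊤, c: ⊤, d: ⊤, e: ⊤, f: ⊤}

Answer: {a: -, b: ⊤, c: ⊤, d: ⊤, e: ⊤, f: ⊤}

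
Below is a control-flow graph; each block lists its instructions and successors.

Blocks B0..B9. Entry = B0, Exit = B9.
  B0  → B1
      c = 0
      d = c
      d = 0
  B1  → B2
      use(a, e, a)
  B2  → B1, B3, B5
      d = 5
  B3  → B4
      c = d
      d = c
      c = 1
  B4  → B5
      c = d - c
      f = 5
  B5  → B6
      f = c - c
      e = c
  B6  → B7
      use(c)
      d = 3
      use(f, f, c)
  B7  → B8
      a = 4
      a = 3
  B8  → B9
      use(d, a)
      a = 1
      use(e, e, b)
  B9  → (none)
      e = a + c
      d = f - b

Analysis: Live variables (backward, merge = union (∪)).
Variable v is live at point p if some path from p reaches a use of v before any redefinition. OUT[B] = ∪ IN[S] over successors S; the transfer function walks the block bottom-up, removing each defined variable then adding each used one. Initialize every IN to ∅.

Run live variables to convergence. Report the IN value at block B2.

Answer: {a, b, c, e}

Trace:
Converged values:
  B0: | IN={a, b, e} | OUT={a, b, c, e}
  B1: | IN={a, b, c, e} | OUT={a, b, c, e}
  B2: | IN={a, b, c, e} | OUT={a, b, c, d, e}
  B3: | IN={b, d} | OUT={b, c, d}
  B4: | IN={b, c, d} | OUT={b, c}
  B5: | IN={b, c} | OUT={b, c, e, f}
  B6: | IN={b, c, e, f} | OUT={b, c, d, e, f}
  B7: | IN={b, c, d, e, f} | OUT={a, b, c, d, e, f}
  B8: | IN={a, b, c, d, e, f} | OUT={a, b, c, f}
  B9: | IN={a, b, c, f} | OUT={}

Merge at B2: OUT[B2] = IN[B1] ⊔ IN[B3] ⊔ IN[B5] = {a, b, c, d, e}
Applying B2's transfer function to that OUT value gives IN[B2] (row B2 above).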